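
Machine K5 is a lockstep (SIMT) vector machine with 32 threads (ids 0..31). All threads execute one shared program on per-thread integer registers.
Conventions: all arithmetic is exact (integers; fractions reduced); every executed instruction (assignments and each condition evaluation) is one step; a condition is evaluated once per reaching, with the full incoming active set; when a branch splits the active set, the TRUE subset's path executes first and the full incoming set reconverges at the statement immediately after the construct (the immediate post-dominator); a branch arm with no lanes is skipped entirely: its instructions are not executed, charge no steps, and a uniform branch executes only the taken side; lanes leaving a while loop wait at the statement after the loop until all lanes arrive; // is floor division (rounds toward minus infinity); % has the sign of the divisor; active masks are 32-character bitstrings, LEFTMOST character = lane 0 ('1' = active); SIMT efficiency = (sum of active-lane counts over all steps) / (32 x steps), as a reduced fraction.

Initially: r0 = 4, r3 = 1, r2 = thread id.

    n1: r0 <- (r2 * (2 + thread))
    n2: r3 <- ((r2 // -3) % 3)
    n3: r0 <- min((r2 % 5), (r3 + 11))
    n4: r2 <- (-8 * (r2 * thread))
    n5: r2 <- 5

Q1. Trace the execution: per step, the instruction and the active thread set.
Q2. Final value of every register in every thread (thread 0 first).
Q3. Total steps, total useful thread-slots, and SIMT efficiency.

step 0: r0 <- (r2 * (2 + thread))    11111111111111111111111111111111
step 1: r3 <- ((r2 // -3) % 3)       11111111111111111111111111111111
step 2: r0 <- min((r2 % 5), (r3 + 11)) 11111111111111111111111111111111
step 3: r2 <- (-8 * (r2 * thread))   11111111111111111111111111111111
step 4: r2 <- 5                      11111111111111111111111111111111

Answer: 5 steps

r0: 0,1,2,3,4,0,1,2,3,4,0,1,2,3,4,0,1,2,3,4,0,1,2,3,4,0,1,2,3,4,0,1
r3: 0,2,2,2,1,1,1,0,0,0,2,2,2,1,1,1,0,0,0,2,2,2,1,1,1,0,0,0,2,2,2,1
r2: 5,5,5,5,5,5,5,5,5,5,5,5,5,5,5,5,5,5,5,5,5,5,5,5,5,5,5,5,5,5,5,5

steps = 5; useful = 160; efficiency = 160/160 = 1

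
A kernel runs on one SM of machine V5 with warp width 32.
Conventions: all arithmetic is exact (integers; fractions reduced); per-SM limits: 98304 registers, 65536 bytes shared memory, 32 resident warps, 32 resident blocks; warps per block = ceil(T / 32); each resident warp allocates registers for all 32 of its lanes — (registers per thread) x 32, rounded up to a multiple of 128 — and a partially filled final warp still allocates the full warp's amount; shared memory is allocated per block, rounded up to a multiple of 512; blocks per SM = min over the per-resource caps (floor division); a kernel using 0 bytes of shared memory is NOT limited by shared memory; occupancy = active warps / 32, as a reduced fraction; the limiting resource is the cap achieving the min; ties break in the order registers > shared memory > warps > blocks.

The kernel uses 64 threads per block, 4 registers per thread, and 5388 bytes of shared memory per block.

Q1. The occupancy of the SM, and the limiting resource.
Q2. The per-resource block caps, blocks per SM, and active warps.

Answer: occupancy 11/16, limited by shared memory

registers: 384 blocks
shared memory: 11 blocks
warps: 16 blocks
blocks: 32 blocks

Answer: 11 blocks, 22 active warps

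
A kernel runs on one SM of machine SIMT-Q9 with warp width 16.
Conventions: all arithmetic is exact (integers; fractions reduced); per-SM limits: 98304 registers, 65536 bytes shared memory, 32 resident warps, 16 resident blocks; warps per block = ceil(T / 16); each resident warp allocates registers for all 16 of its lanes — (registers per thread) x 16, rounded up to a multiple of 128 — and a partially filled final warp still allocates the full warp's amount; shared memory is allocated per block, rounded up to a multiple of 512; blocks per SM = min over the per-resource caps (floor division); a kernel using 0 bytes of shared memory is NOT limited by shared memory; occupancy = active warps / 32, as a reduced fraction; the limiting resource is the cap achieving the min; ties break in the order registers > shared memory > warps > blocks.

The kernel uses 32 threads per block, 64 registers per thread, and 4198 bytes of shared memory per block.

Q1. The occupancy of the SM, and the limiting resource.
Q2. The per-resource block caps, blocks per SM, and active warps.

Answer: occupancy 7/8, limited by shared memory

registers: 48 blocks
shared memory: 14 blocks
warps: 16 blocks
blocks: 16 blocks

Answer: 14 blocks, 28 active warps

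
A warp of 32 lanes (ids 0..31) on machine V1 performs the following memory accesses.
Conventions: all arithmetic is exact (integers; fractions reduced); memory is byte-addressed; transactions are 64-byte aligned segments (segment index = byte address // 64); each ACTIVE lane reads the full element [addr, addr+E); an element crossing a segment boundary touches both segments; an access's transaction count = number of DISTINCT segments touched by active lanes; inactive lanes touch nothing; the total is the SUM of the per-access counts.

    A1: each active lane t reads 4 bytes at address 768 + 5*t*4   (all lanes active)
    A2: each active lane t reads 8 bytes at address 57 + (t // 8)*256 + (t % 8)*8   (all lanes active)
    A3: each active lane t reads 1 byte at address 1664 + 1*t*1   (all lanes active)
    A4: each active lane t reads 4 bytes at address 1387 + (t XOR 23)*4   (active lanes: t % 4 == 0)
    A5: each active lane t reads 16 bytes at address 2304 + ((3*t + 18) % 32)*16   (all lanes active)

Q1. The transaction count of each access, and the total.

A1: 10 transactions
A2: 8 transactions
A3: 1 transaction
A4: 3 transactions
A5: 8 transactions

Answer: 10,8,1,3,8; total 30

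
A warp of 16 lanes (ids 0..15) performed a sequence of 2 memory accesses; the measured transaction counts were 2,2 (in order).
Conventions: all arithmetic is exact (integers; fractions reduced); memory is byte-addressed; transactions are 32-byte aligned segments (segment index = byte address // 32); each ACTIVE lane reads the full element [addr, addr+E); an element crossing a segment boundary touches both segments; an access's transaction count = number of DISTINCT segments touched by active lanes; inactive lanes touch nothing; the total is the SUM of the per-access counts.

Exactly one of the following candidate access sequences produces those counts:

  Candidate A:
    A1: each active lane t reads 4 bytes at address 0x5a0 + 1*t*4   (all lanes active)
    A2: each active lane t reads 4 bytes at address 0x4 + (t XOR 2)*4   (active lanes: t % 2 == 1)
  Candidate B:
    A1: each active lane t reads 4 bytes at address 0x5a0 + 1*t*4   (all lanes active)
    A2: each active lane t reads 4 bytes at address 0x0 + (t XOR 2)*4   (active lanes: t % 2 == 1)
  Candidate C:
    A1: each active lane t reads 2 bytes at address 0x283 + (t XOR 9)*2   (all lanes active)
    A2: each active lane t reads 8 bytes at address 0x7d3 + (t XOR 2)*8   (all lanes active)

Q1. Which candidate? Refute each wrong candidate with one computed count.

A: A2 gives 3 transactions, not 2
C: A2 gives 5 transactions, not 2
B: all counts match (2,2)

Answer: B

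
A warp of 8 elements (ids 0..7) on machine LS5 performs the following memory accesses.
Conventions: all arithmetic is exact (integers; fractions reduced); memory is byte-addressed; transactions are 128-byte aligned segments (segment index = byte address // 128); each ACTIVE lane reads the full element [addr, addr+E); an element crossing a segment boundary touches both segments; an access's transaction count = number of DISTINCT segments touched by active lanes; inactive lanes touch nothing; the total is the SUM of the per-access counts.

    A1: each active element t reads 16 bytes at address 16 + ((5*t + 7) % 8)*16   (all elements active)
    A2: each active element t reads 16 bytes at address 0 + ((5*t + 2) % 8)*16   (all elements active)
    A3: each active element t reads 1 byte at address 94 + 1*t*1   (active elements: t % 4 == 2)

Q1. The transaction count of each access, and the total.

A1: 2 transactions
A2: 1 transaction
A3: 1 transaction

Answer: 2,1,1; total 4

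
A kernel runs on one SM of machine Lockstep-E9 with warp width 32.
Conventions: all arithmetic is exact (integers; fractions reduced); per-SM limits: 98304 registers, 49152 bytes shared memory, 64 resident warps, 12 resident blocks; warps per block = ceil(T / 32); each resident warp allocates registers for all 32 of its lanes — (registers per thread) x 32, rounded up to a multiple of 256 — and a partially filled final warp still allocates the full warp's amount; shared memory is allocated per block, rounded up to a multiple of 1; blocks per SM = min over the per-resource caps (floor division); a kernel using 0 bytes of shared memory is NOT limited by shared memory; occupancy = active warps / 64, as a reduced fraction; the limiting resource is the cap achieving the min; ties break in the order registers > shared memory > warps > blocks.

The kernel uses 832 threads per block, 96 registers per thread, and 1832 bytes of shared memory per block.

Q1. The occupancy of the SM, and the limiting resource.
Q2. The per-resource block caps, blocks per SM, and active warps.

Answer: occupancy 13/32, limited by registers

registers: 1 block
shared memory: 26 blocks
warps: 2 blocks
blocks: 12 blocks

Answer: 1 block, 26 active warps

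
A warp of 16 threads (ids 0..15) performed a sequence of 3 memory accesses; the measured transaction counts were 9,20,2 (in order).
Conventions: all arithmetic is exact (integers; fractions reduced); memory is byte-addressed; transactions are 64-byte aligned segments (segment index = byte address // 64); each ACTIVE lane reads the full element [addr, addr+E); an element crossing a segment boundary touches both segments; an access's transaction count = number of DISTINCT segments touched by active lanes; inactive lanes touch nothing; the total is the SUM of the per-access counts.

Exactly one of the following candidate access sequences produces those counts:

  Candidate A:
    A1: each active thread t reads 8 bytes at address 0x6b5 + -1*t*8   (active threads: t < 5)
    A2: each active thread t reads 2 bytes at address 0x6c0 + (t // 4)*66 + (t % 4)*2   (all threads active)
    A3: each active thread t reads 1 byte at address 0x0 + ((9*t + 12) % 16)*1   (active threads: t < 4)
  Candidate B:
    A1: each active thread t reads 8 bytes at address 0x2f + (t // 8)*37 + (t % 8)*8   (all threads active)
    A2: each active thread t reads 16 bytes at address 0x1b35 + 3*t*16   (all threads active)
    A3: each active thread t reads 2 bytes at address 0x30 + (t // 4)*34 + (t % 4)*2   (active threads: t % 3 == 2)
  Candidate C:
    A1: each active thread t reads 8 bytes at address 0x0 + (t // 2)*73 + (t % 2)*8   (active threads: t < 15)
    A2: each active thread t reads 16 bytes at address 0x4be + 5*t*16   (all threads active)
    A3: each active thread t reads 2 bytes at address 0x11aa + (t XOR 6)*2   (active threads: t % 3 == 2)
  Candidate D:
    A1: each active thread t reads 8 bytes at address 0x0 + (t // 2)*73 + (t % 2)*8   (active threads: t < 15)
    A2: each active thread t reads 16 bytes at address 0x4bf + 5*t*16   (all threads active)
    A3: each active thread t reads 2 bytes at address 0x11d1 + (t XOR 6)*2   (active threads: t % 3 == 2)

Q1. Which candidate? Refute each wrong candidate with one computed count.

A: A1 gives 1 transaction, not 9
B: A1 gives 3 transactions, not 9
D: A3 gives 1 transaction, not 2
C: all counts match (9,20,2)

Answer: C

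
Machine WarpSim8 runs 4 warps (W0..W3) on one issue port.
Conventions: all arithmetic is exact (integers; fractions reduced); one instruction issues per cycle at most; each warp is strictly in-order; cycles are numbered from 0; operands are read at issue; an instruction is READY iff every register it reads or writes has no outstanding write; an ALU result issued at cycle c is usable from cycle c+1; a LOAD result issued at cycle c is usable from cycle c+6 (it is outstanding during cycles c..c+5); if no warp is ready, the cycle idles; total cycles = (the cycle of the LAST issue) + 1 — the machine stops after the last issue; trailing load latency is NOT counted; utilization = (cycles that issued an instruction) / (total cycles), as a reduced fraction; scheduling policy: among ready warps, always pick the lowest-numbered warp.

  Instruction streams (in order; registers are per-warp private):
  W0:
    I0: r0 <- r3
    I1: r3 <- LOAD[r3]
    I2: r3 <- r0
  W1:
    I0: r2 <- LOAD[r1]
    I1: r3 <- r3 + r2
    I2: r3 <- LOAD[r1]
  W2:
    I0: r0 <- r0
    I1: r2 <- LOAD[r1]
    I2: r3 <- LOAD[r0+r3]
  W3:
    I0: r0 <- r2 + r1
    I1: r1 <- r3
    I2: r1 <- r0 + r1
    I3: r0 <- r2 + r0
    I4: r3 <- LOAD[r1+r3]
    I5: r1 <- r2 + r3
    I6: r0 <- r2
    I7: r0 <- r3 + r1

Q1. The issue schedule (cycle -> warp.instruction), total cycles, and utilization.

cycle 0: W0.I0
cycle 1: W0.I1
cycle 2: W1.I0
cycle 3: W2.I0
cycle 4: W2.I1
cycle 5: W2.I2
cycle 6: W3.I0
cycle 7: W0.I2
cycle 8: W1.I1
cycle 9: W1.I2
cycle 10: W3.I1
cycle 11: W3.I2
cycle 12: W3.I3
cycle 13: W3.I4
cycle 14: idle
cycle 15: idle
cycle 16: idle
cycle 17: idle
cycle 18: idle
cycle 19: W3.I5
cycle 20: W3.I6
cycle 21: W3.I7

Answer: 22 cycles, utilization 17/22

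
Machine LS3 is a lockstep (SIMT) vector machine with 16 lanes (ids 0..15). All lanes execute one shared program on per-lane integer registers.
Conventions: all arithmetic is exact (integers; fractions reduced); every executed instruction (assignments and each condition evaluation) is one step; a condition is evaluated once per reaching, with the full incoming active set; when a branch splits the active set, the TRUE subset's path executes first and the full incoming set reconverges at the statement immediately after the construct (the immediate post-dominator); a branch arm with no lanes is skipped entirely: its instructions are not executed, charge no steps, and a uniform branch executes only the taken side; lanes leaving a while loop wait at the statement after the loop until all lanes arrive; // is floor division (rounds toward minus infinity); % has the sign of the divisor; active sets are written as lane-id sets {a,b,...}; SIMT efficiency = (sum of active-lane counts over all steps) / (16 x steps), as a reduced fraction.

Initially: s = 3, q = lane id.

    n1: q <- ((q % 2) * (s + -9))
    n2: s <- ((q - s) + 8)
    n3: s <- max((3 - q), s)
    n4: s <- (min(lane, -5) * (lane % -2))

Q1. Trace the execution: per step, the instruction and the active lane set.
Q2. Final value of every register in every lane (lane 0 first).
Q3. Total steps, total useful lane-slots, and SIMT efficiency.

step 0: q <- ((q % 2) * (s + -9))    {0,1,2,3,4,5,6,7,8,9,10,11,12,13,14,15}
step 1: s <- ((q - s) + 8)           {0,1,2,3,4,5,6,7,8,9,10,11,12,13,14,15}
step 2: s <- max((3 - q), s)         {0,1,2,3,4,5,6,7,8,9,10,11,12,13,14,15}
step 3: s <- (min(lane, -5) * (lane % -2)) {0,1,2,3,4,5,6,7,8,9,10,11,12,13,14,15}

Answer: 4 steps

s: 0,5,0,5,0,5,0,5,0,5,0,5,0,5,0,5
q: 0,-6,0,-6,0,-6,0,-6,0,-6,0,-6,0,-6,0,-6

steps = 4; useful = 64; efficiency = 64/64 = 1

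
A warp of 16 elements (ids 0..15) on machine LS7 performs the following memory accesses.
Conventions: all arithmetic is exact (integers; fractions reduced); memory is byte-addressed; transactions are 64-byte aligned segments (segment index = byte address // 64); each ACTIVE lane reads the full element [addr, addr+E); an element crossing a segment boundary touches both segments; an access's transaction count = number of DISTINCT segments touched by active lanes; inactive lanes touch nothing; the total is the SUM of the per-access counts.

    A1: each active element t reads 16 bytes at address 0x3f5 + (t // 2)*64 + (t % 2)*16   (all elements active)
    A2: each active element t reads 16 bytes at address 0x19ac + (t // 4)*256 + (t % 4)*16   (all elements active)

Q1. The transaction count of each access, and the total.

A1: 9 transactions
A2: 8 transactions

Answer: 9,8; total 17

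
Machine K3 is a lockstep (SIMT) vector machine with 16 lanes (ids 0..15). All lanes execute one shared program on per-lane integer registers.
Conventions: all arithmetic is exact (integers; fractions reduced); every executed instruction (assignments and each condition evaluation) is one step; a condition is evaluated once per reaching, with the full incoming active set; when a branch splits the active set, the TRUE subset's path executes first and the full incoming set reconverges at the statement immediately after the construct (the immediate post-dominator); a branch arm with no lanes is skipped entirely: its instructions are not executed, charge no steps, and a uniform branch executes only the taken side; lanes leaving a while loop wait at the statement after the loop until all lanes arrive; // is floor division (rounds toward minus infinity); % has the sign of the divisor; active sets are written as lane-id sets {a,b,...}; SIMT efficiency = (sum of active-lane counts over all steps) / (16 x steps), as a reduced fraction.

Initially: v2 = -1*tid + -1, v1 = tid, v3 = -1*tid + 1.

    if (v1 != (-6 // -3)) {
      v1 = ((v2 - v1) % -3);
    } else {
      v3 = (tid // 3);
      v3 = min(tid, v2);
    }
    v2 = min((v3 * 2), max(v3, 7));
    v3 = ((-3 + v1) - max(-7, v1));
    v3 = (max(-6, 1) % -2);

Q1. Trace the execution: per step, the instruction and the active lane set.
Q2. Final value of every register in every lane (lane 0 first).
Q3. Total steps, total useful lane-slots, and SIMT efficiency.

step 0: eval (v1 != (-6 // -3))      {0,1,2,3,4,5,6,7,8,9,10,11,12,13,14,15}
step 1: v1 <- ((v2 - v1) % -3)       {0,1,3,4,5,6,7,8,9,10,11,12,13,14,15}
step 2: v3 <- (tid // 3)             {2}
step 3: v3 <- min(tid, v2)           {2}
step 4: v2 <- min((v3 * 2), max(v3, 7)) {0,1,2,3,4,5,6,7,8,9,10,11,12,13,14,15}
step 5: v3 <- ((-3 + v1) - max(-7, v1)) {0,1,2,3,4,5,6,7,8,9,10,11,12,13,14,15}
step 6: v3 <- (max(-6, 1) % -2)      {0,1,2,3,4,5,6,7,8,9,10,11,12,13,14,15}

Answer: 7 steps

v2: 2,0,-6,-4,-6,-8,-10,-12,-14,-16,-18,-20,-22,-24,-26,-28
v1: -1,0,2,-1,0,-2,-1,0,-2,-1,0,-2,-1,0,-2,-1
v3: -1,-1,-1,-1,-1,-1,-1,-1,-1,-1,-1,-1,-1,-1,-1,-1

steps = 7; useful = 81; efficiency = 81/112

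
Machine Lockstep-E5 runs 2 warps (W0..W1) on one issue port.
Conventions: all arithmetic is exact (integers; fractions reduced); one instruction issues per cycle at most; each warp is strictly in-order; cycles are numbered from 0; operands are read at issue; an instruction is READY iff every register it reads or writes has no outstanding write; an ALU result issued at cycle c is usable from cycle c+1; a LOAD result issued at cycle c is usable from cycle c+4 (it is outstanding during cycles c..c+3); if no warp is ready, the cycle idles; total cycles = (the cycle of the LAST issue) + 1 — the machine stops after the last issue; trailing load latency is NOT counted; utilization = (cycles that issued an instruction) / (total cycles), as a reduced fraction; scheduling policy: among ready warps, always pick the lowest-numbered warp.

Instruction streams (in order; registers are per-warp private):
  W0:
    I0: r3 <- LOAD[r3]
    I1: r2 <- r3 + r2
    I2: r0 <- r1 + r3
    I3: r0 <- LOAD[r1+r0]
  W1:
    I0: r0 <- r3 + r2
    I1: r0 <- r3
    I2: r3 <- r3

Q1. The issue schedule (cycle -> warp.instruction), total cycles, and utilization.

cycle 0: W0.I0
cycle 1: W1.I0
cycle 2: W1.I1
cycle 3: W1.I2
cycle 4: W0.I1
cycle 5: W0.I2
cycle 6: W0.I3

Answer: 7 cycles, utilization 1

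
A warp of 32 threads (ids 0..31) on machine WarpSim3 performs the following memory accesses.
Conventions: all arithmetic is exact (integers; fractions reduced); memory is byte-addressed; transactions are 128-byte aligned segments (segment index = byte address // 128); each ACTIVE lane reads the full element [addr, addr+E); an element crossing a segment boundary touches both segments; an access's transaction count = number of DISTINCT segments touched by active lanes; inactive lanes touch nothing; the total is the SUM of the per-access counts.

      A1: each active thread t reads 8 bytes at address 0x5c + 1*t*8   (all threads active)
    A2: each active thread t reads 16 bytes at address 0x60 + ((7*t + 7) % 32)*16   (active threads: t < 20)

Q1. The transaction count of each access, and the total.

A1: 3 transactions
A2: 4 transactions

Answer: 3,4; total 7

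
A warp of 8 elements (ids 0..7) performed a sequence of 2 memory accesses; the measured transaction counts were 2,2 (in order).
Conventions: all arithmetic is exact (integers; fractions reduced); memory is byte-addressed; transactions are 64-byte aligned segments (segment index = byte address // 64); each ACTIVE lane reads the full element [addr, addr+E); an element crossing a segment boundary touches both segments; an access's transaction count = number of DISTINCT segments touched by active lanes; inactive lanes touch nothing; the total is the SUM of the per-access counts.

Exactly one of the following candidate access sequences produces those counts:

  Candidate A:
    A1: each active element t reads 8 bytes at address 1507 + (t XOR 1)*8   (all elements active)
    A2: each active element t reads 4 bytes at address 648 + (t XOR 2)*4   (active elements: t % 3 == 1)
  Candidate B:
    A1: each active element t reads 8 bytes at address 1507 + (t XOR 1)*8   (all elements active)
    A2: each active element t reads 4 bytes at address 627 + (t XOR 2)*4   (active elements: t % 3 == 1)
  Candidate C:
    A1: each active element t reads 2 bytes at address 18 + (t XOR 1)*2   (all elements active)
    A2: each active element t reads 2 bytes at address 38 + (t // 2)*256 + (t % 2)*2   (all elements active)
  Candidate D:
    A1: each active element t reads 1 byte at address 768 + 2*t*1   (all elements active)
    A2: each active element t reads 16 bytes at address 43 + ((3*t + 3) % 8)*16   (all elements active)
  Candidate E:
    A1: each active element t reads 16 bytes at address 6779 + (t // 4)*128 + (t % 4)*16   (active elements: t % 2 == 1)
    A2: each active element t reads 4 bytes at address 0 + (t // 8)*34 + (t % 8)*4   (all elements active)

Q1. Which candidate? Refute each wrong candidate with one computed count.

A: A2 gives 1 transaction, not 2
C: A1 gives 1 transaction, not 2
D: A1 gives 1 transaction, not 2
E: A2 gives 1 transaction, not 2
B: all counts match (2,2)

Answer: B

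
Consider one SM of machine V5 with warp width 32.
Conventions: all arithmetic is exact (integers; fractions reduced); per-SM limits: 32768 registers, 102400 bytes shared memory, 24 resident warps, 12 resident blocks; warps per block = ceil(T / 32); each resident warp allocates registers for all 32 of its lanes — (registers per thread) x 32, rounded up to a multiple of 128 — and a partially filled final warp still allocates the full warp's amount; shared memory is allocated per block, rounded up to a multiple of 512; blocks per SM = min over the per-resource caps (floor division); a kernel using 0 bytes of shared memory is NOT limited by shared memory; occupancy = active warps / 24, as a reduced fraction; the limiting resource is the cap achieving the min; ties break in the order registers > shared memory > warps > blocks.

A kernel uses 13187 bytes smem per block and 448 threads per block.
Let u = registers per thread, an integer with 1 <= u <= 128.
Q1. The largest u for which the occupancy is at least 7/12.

Answer: u = 72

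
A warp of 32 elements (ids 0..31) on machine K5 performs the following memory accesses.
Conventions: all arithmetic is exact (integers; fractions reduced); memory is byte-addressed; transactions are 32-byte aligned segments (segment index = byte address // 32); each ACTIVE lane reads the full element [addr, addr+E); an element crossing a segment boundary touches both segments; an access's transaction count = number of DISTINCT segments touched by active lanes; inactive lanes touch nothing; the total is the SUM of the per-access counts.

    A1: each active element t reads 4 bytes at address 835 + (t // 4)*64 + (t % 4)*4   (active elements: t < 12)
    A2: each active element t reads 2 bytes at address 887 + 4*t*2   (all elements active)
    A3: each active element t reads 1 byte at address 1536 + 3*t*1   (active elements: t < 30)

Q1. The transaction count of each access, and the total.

A1: 3 transactions
A2: 9 transactions
A3: 3 transactions

Answer: 3,9,3; total 15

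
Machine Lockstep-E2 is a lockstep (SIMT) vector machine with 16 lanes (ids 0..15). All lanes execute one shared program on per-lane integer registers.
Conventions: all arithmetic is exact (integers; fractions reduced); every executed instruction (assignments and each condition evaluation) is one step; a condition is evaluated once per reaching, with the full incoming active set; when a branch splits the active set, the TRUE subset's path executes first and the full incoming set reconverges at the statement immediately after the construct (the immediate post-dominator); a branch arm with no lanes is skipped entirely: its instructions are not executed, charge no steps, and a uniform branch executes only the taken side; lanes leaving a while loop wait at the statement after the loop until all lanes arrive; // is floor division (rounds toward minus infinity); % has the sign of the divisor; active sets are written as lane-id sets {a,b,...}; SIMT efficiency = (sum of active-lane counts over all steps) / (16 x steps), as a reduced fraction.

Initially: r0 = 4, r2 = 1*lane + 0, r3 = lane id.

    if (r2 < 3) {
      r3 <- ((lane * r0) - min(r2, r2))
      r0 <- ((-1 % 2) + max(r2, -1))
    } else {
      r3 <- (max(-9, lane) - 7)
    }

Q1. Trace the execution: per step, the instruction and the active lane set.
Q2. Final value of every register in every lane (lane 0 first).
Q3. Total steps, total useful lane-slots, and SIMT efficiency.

step 0: eval (r2 < 3)                {0,1,2,3,4,5,6,7,8,9,10,11,12,13,14,15}
step 1: r3 <- ((lane * r0) - min(r2, r2)) {0,1,2}
step 2: r0 <- ((-1 % 2) + max(r2, -1)) {0,1,2}
step 3: r3 <- (max(-9, lane) - 7)    {3,4,5,6,7,8,9,10,11,12,13,14,15}

Answer: 4 steps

r0: 1,2,3,4,4,4,4,4,4,4,4,4,4,4,4,4
r2: 0,1,2,3,4,5,6,7,8,9,10,11,12,13,14,15
r3: 0,3,6,-4,-3,-2,-1,0,1,2,3,4,5,6,7,8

steps = 4; useful = 35; efficiency = 35/64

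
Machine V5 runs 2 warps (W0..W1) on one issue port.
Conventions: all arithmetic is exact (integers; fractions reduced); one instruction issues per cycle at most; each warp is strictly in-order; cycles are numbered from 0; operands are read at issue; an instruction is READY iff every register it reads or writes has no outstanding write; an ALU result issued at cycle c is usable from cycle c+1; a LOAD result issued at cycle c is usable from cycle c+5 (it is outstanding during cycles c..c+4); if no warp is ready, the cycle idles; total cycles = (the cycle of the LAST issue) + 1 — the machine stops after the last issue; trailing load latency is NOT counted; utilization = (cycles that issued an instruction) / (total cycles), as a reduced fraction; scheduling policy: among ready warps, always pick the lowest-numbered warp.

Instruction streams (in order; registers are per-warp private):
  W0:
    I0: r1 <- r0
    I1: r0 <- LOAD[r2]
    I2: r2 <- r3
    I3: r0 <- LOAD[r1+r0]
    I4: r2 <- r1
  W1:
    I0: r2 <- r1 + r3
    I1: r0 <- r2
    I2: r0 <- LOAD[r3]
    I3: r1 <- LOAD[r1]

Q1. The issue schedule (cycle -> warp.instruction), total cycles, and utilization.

cycle 0: W0.I0
cycle 1: W0.I1
cycle 2: W0.I2
cycle 3: W1.I0
cycle 4: W1.I1
cycle 5: W1.I2
cycle 6: W0.I3
cycle 7: W0.I4
cycle 8: W1.I3

Answer: 9 cycles, utilization 1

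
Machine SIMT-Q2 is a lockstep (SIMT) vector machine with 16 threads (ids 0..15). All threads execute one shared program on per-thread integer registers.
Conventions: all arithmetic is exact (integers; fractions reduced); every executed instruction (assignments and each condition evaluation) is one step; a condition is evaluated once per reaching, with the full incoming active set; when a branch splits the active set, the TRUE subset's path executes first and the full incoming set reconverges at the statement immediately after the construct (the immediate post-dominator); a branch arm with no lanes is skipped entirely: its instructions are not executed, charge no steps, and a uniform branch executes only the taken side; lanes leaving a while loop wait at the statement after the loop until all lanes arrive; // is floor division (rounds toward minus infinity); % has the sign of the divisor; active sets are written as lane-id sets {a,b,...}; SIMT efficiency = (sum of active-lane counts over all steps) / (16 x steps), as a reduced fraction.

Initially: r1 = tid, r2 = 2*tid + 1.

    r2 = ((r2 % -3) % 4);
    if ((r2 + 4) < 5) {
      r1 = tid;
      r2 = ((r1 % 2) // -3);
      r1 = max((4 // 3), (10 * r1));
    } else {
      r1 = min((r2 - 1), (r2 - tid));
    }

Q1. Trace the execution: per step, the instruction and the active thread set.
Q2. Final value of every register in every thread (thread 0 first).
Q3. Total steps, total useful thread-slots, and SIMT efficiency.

step 0: r2 <- ((r2 % -3) % 4)        {0,1,2,3,4,5,6,7,8,9,10,11,12,13,14,15}
step 1: eval ((r2 + 4) < 5)          {0,1,2,3,4,5,6,7,8,9,10,11,12,13,14,15}
step 2: r1 <- tid                    {1,4,7,10,13}
step 3: r2 <- ((r1 % 2) // -3)       {1,4,7,10,13}
step 4: r1 <- max((4 // 3), (10 * r1)) {1,4,7,10,13}
step 5: r1 <- min((r2 - 1), (r2 - tid)) {0,2,3,5,6,8,9,11,12,14,15}

Answer: 6 steps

r1: 1,10,1,-1,40,-2,-4,70,-5,-7,100,-8,-10,130,-11,-13
r2: 2,-1,3,2,0,3,2,-1,3,2,0,3,2,-1,3,2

steps = 6; useful = 58; efficiency = 58/96 = 29/48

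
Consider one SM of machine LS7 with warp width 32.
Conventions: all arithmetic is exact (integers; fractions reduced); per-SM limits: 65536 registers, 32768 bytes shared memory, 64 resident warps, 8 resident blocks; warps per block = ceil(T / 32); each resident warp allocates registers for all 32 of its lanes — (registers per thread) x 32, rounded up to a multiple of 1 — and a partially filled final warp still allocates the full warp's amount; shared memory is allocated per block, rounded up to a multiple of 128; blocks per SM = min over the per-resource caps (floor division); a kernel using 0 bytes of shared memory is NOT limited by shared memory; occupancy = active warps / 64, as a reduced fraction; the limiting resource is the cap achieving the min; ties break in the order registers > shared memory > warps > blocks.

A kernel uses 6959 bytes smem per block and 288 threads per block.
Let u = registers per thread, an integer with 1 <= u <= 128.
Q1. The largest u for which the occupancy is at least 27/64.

Answer: u = 75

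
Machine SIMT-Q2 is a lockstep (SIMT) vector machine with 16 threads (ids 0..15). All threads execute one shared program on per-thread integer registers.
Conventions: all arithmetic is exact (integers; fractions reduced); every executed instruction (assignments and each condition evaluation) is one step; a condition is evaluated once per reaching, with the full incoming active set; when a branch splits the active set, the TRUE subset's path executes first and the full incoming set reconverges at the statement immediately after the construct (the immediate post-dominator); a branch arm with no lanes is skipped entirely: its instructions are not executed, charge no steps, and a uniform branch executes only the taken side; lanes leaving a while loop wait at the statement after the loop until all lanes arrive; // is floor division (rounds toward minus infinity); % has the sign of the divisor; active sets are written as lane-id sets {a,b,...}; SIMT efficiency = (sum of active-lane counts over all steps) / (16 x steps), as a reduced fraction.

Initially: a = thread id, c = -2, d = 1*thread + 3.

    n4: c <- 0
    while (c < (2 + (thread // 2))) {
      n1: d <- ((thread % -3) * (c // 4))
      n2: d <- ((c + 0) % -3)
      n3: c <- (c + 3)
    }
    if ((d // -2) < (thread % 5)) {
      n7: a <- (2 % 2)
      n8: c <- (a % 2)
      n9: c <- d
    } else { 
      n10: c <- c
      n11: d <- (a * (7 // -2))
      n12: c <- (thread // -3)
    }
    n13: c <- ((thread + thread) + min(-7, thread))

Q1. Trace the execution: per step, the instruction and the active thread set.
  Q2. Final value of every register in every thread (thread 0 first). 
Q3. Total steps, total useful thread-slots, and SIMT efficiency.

step 0: c <- 0                       {0,1,2,3,4,5,6,7,8,9,10,11,12,13,14,15}
step 1: eval (c < (2 + (thread // 2))) {0,1,2,3,4,5,6,7,8,9,10,11,12,13,14,15}
step 2: d <- ((thread % -3) * (c // 4)) {0,1,2,3,4,5,6,7,8,9,10,11,12,13,14,15}
step 3: d <- ((c + 0) % -3)          {0,1,2,3,4,5,6,7,8,9,10,11,12,13,14,15}
step 4: c <- (c + 3)                 {0,1,2,3,4,5,6,7,8,9,10,11,12,13,14,15}
step 5: eval (c < (2 + (thread // 2))) {0,1,2,3,4,5,6,7,8,9,10,11,12,13,14,15}
step 6: d <- ((thread % -3) * (c // 4)) {4,5,6,7,8,9,10,11,12,13,14,15}
step 7: d <- ((c + 0) % -3)          {4,5,6,7,8,9,10,11,12,13,14,15}
step 8: c <- (c + 3)                 {4,5,6,7,8,9,10,11,12,13,14,15}
step 9: eval (c < (2 + (thread // 2))) {4,5,6,7,8,9,10,11,12,13,14,15}
step 10: d <- ((thread % -3) * (c // 4)) {10,11,12,13,14,15}
step 11: d <- ((c + 0) % -3)          {10,11,12,13,14,15}
step 12: c <- (c + 3)                 {10,11,12,13,14,15}
step 13: eval (c < (2 + (thread // 2))) {10,11,12,13,14,15}
step 14: eval ((d // -2) < (thread % 5)) {0,1,2,3,4,5,6,7,8,9,10,11,12,13,14,15}
step 15: a <- (2 % 2)                 {1,2,3,4,6,7,8,9,11,12,13,14}
step 16: c <- (a % 2)                 {1,2,3,4,6,7,8,9,11,12,13,14}
step 17: c <- d                       {1,2,3,4,6,7,8,9,11,12,13,14}
step 18: c <- c                       {0,5,10,15}
step 19: d <- (a * (7 // -2))         {0,5,10,15}
step 20: c <- (thread // -3)          {0,5,10,15}
step 21: c <- ((thread + thread) + min(-7, thread)) {0,1,2,3,4,5,6,7,8,9,10,11,12,13,14,15}

Answer: 22 steps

a: 0,0,0,0,0,5,0,0,0,0,10,0,0,0,0,15
c: -7,-5,-3,-1,1,3,5,7,9,11,13,15,17,19,21,23
d: 0,0,0,0,0,-20,0,0,0,0,-40,0,0,0,0,-60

steps = 22; useful = 248; efficiency = 248/352 = 31/44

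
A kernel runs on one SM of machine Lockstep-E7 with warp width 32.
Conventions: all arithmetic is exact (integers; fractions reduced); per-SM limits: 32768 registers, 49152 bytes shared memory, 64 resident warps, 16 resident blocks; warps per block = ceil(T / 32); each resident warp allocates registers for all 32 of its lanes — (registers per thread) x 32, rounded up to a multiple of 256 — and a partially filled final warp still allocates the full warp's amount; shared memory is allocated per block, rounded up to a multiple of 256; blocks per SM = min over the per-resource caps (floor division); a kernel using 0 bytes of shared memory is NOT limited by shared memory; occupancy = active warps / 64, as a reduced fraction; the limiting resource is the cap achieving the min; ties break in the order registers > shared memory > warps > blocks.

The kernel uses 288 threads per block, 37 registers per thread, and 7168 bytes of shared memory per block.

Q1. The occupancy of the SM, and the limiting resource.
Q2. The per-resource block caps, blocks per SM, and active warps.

Answer: occupancy 9/32, limited by registers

registers: 2 blocks
shared memory: 6 blocks
warps: 7 blocks
blocks: 16 blocks

Answer: 2 blocks, 18 active warps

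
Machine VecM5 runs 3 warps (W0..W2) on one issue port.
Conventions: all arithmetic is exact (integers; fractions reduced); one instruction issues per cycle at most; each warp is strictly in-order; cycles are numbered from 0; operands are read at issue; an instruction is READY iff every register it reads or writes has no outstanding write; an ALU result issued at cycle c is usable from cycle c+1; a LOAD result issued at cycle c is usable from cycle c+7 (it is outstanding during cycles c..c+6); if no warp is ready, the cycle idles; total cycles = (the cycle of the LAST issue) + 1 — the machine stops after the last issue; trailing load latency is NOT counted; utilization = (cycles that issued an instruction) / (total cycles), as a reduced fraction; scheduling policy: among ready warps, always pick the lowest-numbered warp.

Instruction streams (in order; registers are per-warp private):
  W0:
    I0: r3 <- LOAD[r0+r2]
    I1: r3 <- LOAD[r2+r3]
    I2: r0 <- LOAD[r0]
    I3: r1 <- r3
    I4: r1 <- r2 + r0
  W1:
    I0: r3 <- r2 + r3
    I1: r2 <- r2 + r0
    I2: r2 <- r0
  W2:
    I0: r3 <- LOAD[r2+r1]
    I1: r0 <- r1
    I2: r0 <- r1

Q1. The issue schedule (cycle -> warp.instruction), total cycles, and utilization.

cycle 0: W0.I0
cycle 1: W1.I0
cycle 2: W1.I1
cycle 3: W1.I2
cycle 4: W2.I0
cycle 5: W2.I1
cycle 6: W2.I2
cycle 7: W0.I1
cycle 8: W0.I2
cycle 9: idle
cycle 10: idle
cycle 11: idle
cycle 12: idle
cycle 13: idle
cycle 14: W0.I3
cycle 15: W0.I4

Answer: 16 cycles, utilization 11/16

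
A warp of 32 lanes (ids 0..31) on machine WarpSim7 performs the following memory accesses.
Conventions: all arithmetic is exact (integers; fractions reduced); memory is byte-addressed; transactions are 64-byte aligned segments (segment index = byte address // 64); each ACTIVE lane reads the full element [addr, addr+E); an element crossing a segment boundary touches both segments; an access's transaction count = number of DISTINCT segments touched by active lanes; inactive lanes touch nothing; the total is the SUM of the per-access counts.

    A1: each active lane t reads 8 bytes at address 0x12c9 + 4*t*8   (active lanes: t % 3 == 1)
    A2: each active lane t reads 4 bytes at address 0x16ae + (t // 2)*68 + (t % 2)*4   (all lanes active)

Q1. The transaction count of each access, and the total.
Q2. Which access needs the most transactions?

A1: 11 transactions
A2: 17 transactions

Answer: 11,17; total 28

Answer: A2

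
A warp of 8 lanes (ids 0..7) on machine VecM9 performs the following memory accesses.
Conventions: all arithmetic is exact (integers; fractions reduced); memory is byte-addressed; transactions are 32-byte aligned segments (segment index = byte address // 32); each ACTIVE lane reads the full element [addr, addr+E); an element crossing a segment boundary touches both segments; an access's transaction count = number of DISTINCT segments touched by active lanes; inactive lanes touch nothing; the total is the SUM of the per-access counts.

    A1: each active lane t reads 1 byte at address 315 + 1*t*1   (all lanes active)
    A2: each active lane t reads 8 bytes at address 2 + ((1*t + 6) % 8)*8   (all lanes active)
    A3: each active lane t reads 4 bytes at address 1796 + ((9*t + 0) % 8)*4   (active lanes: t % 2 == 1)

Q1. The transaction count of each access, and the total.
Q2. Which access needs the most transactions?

A1: 2 transactions
A2: 3 transactions
A3: 2 transactions

Answer: 2,3,2; total 7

Answer: A2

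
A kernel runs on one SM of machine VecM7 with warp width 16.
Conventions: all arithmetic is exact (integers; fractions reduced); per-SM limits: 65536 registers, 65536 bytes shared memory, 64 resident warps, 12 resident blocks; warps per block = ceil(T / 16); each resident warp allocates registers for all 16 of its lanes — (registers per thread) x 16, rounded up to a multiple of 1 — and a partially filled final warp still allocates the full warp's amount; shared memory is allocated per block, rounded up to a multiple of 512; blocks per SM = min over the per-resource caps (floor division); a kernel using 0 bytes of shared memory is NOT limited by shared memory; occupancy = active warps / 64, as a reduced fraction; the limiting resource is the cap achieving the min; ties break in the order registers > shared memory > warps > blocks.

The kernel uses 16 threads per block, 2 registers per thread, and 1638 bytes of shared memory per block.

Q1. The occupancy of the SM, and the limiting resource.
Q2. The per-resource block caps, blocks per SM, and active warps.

Answer: occupancy 3/16, limited by blocks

registers: 2048 blocks
shared memory: 32 blocks
warps: 64 blocks
blocks: 12 blocks

Answer: 12 blocks, 12 active warps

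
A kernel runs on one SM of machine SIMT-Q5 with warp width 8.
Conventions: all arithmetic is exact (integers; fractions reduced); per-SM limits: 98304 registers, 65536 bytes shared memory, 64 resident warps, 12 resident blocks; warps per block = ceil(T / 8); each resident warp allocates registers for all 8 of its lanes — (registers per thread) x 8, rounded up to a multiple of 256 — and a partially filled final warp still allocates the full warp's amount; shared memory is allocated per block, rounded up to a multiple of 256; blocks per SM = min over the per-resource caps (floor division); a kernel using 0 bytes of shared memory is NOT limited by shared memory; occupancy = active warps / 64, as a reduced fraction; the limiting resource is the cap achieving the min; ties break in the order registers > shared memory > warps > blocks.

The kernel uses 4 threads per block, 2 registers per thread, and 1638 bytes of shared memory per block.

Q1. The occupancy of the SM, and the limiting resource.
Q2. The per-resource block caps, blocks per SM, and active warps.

Answer: occupancy 3/16, limited by blocks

registers: 384 blocks
shared memory: 36 blocks
warps: 64 blocks
blocks: 12 blocks

Answer: 12 blocks, 12 active warps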